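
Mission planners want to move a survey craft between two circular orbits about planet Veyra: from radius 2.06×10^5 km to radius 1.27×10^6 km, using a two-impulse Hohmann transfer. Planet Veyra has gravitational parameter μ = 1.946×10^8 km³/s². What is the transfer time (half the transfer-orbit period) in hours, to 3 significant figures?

t = 39.7 hours

The Hohmann ellipse has a_t = (r₁ + r₂)/2 = 7.380×10^5 km.
By Kepler's third law the transfer-orbit period is T = 2π√(a_t³/μ), so t = T/2 = 1.428×10^5 s.
Converting: 1.428×10^5 s ÷ 3600 s/hour = 39.7 hours.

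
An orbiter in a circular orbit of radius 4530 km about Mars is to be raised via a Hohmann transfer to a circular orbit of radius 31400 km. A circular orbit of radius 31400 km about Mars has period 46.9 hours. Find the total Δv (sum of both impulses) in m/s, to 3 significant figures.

From Kepler's third law T² = 4π²r³/μ at r = 31400 km, T = 46.9 hours = 46.9 × 3600 s = 1.6884×10^5 s: μ = 4π²r³/T² = 42874.4 km³/s².
Transfer-ellipse semi-major axis a_t = (r₁ + r₂)/2 = (4530 + 31400)/2 = 17965 km.
At r₁ the circular-orbit speed is v₁ = √(μ/r₁) = 3.0765 km/s.
Transfer-orbit speed at r₁ (vis-viva): v_p = √[μ(2/r₁ − 1/a_t)] = 4.0673 km/s.
First burn Δv₁ = |v_p − v₁| = 0.99080 km/s.
Circular speed at r₂: v₂ = √(μ/r₂) = 1.16851 km/s.
Transfer-orbit speed at r₂: v_a = √[μ(2/r₂ − 1/a_t)] = 0.586772 km/s.
Second burn Δv₂ = |v₂ − v_a| = 0.58174 km/s.
Δv = Δv₁ + Δv₂ = 0.99080 + 0.58174 = 1.573 km/s.

Δv = 1570 m/s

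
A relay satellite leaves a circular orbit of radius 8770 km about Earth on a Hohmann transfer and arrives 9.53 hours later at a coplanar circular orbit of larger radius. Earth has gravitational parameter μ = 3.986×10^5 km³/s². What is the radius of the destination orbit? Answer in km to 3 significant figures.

Transfer time t = 9.53 hours = 34308 s, and t = π√(a_t³/μ).
So a_t = (μ t²/π²)^(1/3) = (3.986×10^5 × (34308)² / π²)^(1/3) = 36225 km.
Since a_t = (r₁ + r₂)/2, r₂ = 2a_t − r₁ = 2×36225 − 8770 = 63680 km.

r₂ = 63700 km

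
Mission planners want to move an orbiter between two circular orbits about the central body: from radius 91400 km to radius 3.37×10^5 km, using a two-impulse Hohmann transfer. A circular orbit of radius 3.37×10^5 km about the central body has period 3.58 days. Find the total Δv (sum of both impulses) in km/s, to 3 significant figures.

From Kepler's third law T² = 4π²r³/μ at r = 3.37×10^5 km, T = 3.58 days = 3.58 × 86400 s = 3.09312×10^5 s: μ = 4π²r³/T² = 1.57927×10^7 km³/s².
Transfer-ellipse semi-major axis a_t = (r₁ + r₂)/2 = (91400 + 3.370×10^5)/2 = 2.142×10^5 km.
At r₁ the circular-orbit speed is v₁ = √(μ/r₁) = 13.145 km/s.
On the transfer ellipse at r₁, vis-viva equation gives v_p = √[μ(2/r₁ − 1/a_t)] = 16.488 km/s.
First burn Δv₁ = |v_p − v₁| = 3.343 km/s.
At r₂, v₂ = √(μ/r₂) = 6.846 km/s.
Transfer-orbit speed at r₂: v_a = √[μ(2/r₂ − 1/a_t)] = 4.472 km/s.
Second burn Δv₂ = |v₂ − v_a| = 2.374 km/s.
Total Δv = Δv₁ + Δv₂ = 5.717 km/s.

Δv = 5.72 km/s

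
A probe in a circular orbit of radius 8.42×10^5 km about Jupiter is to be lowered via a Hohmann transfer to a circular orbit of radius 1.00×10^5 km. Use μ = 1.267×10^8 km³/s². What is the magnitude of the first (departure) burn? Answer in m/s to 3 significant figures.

Δv₁ = 6610 m/s

Transfer-ellipse semi-major axis a_t = (r₁ + r₂)/2 = (8.420×10^5 + 1.000×10^5)/2 = 4.710×10^5 km.
Circular speed at r = 8.420×10^5 km: v_c = √(μ/r) = 12.267 km/s.
Vis-viva on the transfer ellipse at r = 8.420×10^5 km gives v_t = √[μ(2/r − 1/a_t)] = 5.6523 km/s.
Δv₁ = |v_t − v_c| = |5.6523 − 12.267| = 6.615 km/s.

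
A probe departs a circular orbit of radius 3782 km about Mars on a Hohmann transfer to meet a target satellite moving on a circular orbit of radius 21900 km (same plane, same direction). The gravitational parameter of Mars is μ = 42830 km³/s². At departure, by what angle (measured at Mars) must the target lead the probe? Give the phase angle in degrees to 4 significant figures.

φ = 99.18°

Semi-major axis of the transfer orbit: a_t = (3782 + 21900)/2 = 12841 km.
The half-period of the transfer ellipse is t = π√(a_t³/μ) = 22089 s.
Target angular speed ω₂ = √(μ/r₂³) = 6.3857×10^-5 rad/s.
Angle swept by the target during transfer: ω₂·t = 1.4105 rad = 80.82°.
The probe traverses 180° on the transfer ellipse, so the target must lead by 180° − 80.82° = 99.18°.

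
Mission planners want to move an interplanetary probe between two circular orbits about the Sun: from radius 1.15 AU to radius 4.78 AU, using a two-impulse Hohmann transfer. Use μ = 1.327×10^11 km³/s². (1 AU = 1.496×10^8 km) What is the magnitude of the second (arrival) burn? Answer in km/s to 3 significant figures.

In km: r₁ = 1.15 × 1.496×10^8 = 1.7204×10^8 km; r₂ = 4.78 × 1.496×10^8 = 7.15088×10^8 km.
The Hohmann ellipse has a_t = (r₁ + r₂)/2 = 4.43564×10^8 km.
Circular speed at r = 7.15088×10^8 km: v_c = √(μ/r) = 13.6225 km/s.
Transfer-orbit speed at the same r (vis-viva, a = a_t): v_t = √[μ(2/r − 1/a_t)] = 8.48384 km/s.
Δv₂ = |v_t − v_c| = |8.48384 − 13.6225| = 5.139 km/s.

Δv₂ = 5.14 km/s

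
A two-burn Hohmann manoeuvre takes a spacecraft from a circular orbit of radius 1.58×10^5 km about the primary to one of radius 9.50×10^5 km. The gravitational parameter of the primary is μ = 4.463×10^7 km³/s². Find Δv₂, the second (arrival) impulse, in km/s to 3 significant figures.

Δv₂ = 3.19 km/s

Semi-major axis of the transfer orbit: a_t = (1.580×10^5 + 9.500×10^5)/2 = 5.540×10^5 km.
Circular speed at r = 9.500×10^5 km: v_c = √(μ/r) = 6.854 km/s.
Vis-viva on the transfer ellipse at r = 9.500×10^5 km gives v_t = √[μ(2/r − 1/a_t)] = 3.660 km/s.
Δv₂ = |v_t − v_c| = |3.660 − 6.854| = 3.194 km/s.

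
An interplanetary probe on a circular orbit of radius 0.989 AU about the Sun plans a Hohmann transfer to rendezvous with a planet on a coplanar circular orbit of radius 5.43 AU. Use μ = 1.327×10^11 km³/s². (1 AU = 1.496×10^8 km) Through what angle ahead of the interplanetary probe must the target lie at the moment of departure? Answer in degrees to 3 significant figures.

In km: r₁ = 0.989 × 1.496×10^8 = 1.479544×10^8 km; r₂ = 5.43 × 1.496×10^8 = 8.12328×10^8 km.
Semi-major axis of the transfer orbit: a_t = (1.479544×10^8 + 8.12328×10^8)/2 = 4.801412×10^8 km.
Transfer time t = π√(a_t³/μ) = 9.0734×10^7 s.
Target angular speed ω₂ = √(μ/r₂³) = 1.5734×10^-8 rad/s.
Angle swept by the target during transfer: ω₂·t = 1.4276 rad = 81.80°.
The interplanetary probe traverses 180° on the transfer ellipse, so the target must lead by 180° − 81.80° = 98.2°.

φ = 98.2°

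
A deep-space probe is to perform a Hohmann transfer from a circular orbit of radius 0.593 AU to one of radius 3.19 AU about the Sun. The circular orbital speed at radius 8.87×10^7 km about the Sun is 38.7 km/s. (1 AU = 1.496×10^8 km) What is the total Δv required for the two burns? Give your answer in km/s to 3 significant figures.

Δv = 18.9 km/s

From the circular-orbit relation v² = μ/r at r = 8.87×10^7 km: μ = v²r = (38.7)² × 8.87×10^7 = 1.32845×10^11 km³/s².
In km: r₁ = 0.593 × 1.496×10^8 = 8.87128×10^7 km; r₂ = 3.19 × 1.496×10^8 = 4.77224×10^8 km.
The Hohmann ellipse has a_t = (r₁ + r₂)/2 = 2.829684×10^8 km.
Circular speed at r₁: v₁ = √(μ/r₁) = √(1.32845×10^11/8.87128×10^7) = 38.697 km/s.
Transfer-orbit speed at r₁ (vis-viva): v_p = √[μ(2/r₁ − 1/a_t)] = 50.254 km/s.
First burn Δv₁ = |v_p − v₁| = 11.56 km/s.
Circular speed at r₂: v₂ = √(μ/r₂) = 16.68444 km/s.
Transfer-orbit speed at r₂: v_a = √[μ(2/r₂ − 1/a_t)] = 9.341913 km/s.
Second burn Δv₂ = |v₂ − v_a| = 7.343 km/s.
Δv = Δv₁ + Δv₂ = 11.56 + 7.343 = 18.90 km/s.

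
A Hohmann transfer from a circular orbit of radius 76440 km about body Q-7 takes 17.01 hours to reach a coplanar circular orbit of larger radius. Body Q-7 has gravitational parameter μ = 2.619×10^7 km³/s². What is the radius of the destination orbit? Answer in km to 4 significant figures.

r₂ = 3.537×10^5 km

Transfer time t = 17.01 hours = 61236 s, and t = π√(a_t³/μ).
So a_t = (μ t²/π²)^(1/3) = (2.619×10^7 × (61236)² / π²)^(1/3) = 2.1509×10^5 km.
Since a_t = (r₁ + r₂)/2, r₂ = 2a_t − r₁ = 2×2.1509×10^5 − 76440 = 3.5374×10^5 km.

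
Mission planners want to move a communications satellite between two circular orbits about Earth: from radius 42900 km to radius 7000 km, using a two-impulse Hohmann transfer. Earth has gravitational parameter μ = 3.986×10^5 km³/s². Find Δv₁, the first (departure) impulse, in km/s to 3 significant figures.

Δv₁ = 1.43 km/s

Transfer-ellipse semi-major axis a_t = (r₁ + r₂)/2 = (42900 + 7000)/2 = 24950 km.
On the circular orbit at r = 42900 km, v_c = √(μ/r) = 3.0482 km/s.
Vis-viva on the transfer ellipse at r = 42900 km gives v_t = √[μ(2/r − 1/a_t)] = 1.6146 km/s.
Δv₁ = |v_t − v_c| = |1.6146 − 3.0482| = 1.434 km/s.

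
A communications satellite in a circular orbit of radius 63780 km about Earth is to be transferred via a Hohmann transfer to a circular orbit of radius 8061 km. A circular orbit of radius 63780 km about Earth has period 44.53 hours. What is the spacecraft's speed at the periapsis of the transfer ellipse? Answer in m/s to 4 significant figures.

From Kepler's third law T² = 4π²r³/μ at r = 63780 km, T = 44.53 hours = 44.53 × 3600 s = 1.60308×10^5 s: μ = 4π²r³/T² = 3.98568×10^5 km³/s².
Semi-major axis of the transfer orbit: a_t = (63780 + 8061)/2 = 35920.5 km.
The periapsis of the transfer ellipse is at r = 8061 km.
Applying v² = μ(2/r − 1/a_t): v = 9.370 km/s.

v = 9370 m/s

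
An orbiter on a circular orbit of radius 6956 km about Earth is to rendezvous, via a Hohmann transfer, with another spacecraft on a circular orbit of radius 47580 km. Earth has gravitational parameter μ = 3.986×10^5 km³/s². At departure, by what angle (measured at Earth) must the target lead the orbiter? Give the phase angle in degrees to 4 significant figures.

φ = 101.9°

Transfer-ellipse semi-major axis a_t = (r₁ + r₂)/2 = (6956 + 47580)/2 = 27268 km.
The half-period of the transfer ellipse is t = π√(a_t³/μ) = 22410 s.
The target's mean motion on its circular orbit is ω₂ = √(μ/r₂³) = 6.083×10^-5 rad/s.
Angle swept by the target during transfer: ω₂·t = 1.363 rad = 78.09°.
The orbiter traverses 180° on the transfer ellipse, so the target must lead by 180° − 78.09° = 101.9°.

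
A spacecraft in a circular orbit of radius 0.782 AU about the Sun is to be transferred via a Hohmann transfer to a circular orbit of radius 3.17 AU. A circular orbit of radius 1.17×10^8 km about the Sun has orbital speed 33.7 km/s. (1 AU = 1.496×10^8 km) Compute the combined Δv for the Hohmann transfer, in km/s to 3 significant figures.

Δv = 15.2 km/s

From the circular-orbit relation v² = μ/r at r = 1.17×10^8 km: μ = v²r = (33.7)² × 1.17×10^8 = 1.32876×10^11 km³/s².
In km: r₁ = 0.782 × 1.496×10^8 = 1.169872×10^8 km; r₂ = 3.17 × 1.496×10^8 = 4.74232×10^8 km.
Semi-major axis of the transfer orbit: a_t = (1.169872×10^8 + 4.74232×10^8)/2 = 2.956096×10^8 km.
At r₁ the circular-orbit speed is v₁ = √(μ/r₁) = 33.7018 km/s.
On the transfer ellipse at r₁, v² = μ(2/r − 1/a) gives v_p = √[μ(2/r₁ − 1/a_t)] = 42.6864 km/s.
First burn Δv₁ = |v_p − v₁| = 8.985 km/s.
Circular speed at r₂: v₂ = √(μ/r₂) = 16.739 km/s.
Transfer-orbit speed at r₂: v_a = √[μ(2/r₂ − 1/a_t)] = 10.530 km/s.
Second burn Δv₂ = |v₂ − v_a| = 6.209 km/s.
Total Δv = Δv₁ + Δv₂ = 15.19 km/s.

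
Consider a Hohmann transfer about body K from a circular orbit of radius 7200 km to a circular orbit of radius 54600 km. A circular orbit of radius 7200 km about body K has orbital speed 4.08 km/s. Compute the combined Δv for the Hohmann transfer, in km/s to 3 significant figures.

From the circular-orbit relation v² = μ/r at r = 7200 km: μ = v²r = (4.08)² × 7200 = 1.19854×10^5 km³/s².
The Hohmann ellipse has a_t = (r₁ + r₂)/2 = 30900 km.
Circular speed at r₁: v₁ = √(μ/r₁) = √(1.19854×10^5/7200) = 4.0800 km/s.
On the transfer ellipse at r₁, v² = μ(2/r − 1/a) gives v_p = √[μ(2/r₁ − 1/a_t)] = 5.4235 km/s.
First burn Δv₁ = |v_p − v₁| = 1.3435 km/s.
Circular speed at r₂: v₂ = √(μ/r₂) = 1.481597 km/s.
Transfer-orbit speed at r₂: v_a = √[μ(2/r₂ − 1/a_t)] = 0.7151829 km/s.
Second burn Δv₂ = |v₂ − v_a| = 0.76641 km/s.
Δv = Δv₁ + Δv₂ = 1.3435 + 0.76641 = 2.110 km/s.

Δv = 2.11 km/s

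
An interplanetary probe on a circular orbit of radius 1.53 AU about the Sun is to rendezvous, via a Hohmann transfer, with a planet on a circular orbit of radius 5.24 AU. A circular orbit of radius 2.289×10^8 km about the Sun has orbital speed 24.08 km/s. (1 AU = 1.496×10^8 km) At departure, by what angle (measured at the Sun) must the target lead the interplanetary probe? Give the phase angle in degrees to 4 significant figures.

From the circular-orbit relation v² = μ/r at r = 2.289×10^8 km: μ = v²r = (24.08)² × 2.289×10^8 = 1.32727×10^11 km³/s².
In km: r₁ = 1.53 × 1.496×10^8 = 2.28888×10^8 km; r₂ = 5.24 × 1.496×10^8 = 7.83904×10^8 km.
Semi-major axis of the transfer orbit: a_t = (2.28888×10^8 + 7.83904×10^8)/2 = 5.06396×10^8 km.
Transfer time t = π√(a_t³/μ) = 9.8267×10^7 s.
Target angular speed ω₂ = √(μ/r₂³) = 1.6599×10^-8 rad/s.
Angle swept by the target during transfer: ω₂·t = 1.6311 rad = 93.46°.
The interplanetary probe traverses 180° on the transfer ellipse, so the target must lead by 180° − 93.46° = 86.54°.

φ = 86.54°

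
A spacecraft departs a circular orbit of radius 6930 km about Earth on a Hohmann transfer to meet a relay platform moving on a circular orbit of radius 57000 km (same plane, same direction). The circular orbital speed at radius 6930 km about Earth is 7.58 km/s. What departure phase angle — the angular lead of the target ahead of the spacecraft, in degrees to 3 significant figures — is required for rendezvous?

From the circular-orbit relation v² = μ/r at r = 6930 km: μ = v²r = (7.58)² × 6930 = 3.98173×10^5 km³/s².
The Hohmann ellipse has a_t = (r₁ + r₂)/2 = 31965 km.
The half-period of the transfer ellipse is t = π√(a_t³/μ) = 28453 s.
The target's mean motion on its circular orbit is ω₂ = √(μ/r₂³) = 4.6369×10^-5 rad/s.
Angle swept by the target during transfer: ω₂·t = 1.3193 rad = 75.59°.
The spacecraft traverses 180° on the transfer ellipse, so the target must lead by 180° − 75.59° = 104°.

φ = 104°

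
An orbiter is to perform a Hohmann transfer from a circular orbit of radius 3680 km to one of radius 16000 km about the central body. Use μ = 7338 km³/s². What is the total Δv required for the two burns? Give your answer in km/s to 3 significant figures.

The Hohmann ellipse has a_t = (r₁ + r₂)/2 = 9840 km.
Circular speed at r₁: v₁ = √(μ/r₁) = √(7338/3680) = 1.4121 km/s.
Transfer-orbit speed at r₁ (v² = μ(2/r − 1/a)): v_p = √[μ(2/r₁ − 1/a_t)] = 1.8006 km/s.
First burn Δv₁ = |v_p − v₁| = 0.3885 km/s.
Circular speed at r₂: v₂ = √(μ/r₂) = 0.6772 km/s.
Transfer-orbit speed at r₂: v_a = √[μ(2/r₂ − 1/a_t)] = 0.4141 km/s.
Second burn Δv₂ = |v₂ − v_a| = 0.2631 km/s.
Total Δv = Δv₁ + Δv₂ = 0.6516 km/s.

Δv = 0.652 km/s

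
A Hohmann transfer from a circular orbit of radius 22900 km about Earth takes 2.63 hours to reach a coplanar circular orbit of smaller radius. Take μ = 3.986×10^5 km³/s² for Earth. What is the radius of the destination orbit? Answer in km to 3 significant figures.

Transfer time t = 2.63 hours = 9468 s, and t = π√(a_t³/μ).
So a_t = (μ t²/π²)^(1/3) = (3.986×10^5 × (9468)² / π²)^(1/3) = 15355 km.
Since a_t = (r₁ + r₂)/2, r₂ = 2a_t − r₁ = 2×15355 − 22900 = 7810 km.

r₂ = 7810 km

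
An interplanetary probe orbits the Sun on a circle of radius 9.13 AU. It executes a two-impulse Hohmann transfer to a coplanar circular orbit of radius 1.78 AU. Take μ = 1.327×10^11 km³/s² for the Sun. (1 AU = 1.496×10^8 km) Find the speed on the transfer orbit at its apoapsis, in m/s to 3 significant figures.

In km: r₁ = 9.13 × 1.496×10^8 = 1.365848×10^9 km; r₂ = 1.78 × 1.496×10^8 = 2.66288×10^8 km.
Transfer-ellipse semi-major axis a_t = (r₁ + r₂)/2 = (1.365848×10^9 + 2.66288×10^8)/2 = 8.16068×10^8 km.
The apoapsis of the transfer ellipse is at r = 1.365848×10^9 km.
Vis-viva: v = √[μ(2/r − 1/a_t)] = √[1.327×10^11 × (2/1.365848×10^9 − 1/8.16068×10^8)] = 5.630 km/s.

v = 5630 m/s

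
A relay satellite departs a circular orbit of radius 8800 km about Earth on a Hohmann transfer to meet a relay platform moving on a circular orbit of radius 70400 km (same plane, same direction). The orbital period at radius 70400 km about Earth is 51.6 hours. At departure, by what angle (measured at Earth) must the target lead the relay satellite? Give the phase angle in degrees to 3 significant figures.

φ = 104°

From Kepler's third law T² = 4π²r³/μ at r = 70400 km, T = 51.6 hours = 51.6 × 3600 s = 1.8576×10^5 s: μ = 4π²r³/T² = 3.99184×10^5 km³/s².
The Hohmann ellipse has a_t = (r₁ + r₂)/2 = 39600 km.
Transfer time t = π√(a_t³/μ) = 39184 s.
The target's mean motion on its circular orbit is ω₂ = √(μ/r₂³) = 3.3824×10^-5 rad/s.
Angle swept by the target during transfer: ω₂·t = 1.3254 rad = 75.94°.
The relay satellite traverses 180° on the transfer ellipse, so the target must lead by 180° − 75.94° = 104°.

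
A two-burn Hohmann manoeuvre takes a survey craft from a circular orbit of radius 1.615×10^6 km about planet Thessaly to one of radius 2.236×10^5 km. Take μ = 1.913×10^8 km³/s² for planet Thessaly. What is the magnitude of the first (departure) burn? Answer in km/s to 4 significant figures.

The Hohmann ellipse has a_t = (r₁ + r₂)/2 = 9.193×10^5 km.
On the circular orbit at r = 1.615×10^6 km, v_c = √(μ/r) = 10.884 km/s.
Vis-viva on the transfer ellipse at r = 1.615×10^6 km gives v_t = √[μ(2/r − 1/a_t)] = 5.3676 km/s.
Δv₁ = |v_t − v_c| = |5.3676 − 10.884| = 5.516 km/s.

Δv₁ = 5.516 km/s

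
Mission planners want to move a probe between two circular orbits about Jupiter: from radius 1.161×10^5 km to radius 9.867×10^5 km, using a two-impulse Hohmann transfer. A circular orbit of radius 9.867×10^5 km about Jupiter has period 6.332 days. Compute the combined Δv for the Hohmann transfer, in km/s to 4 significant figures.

From Kepler's third law T² = 4π²r³/μ at r = 9.867×10^5 km, T = 6.332 days = 6.332 × 86400 s = 5.470848×10^5 s: μ = 4π²r³/T² = 1.26709×10^8 km³/s².
Transfer-ellipse semi-major axis a_t = (r₁ + r₂)/2 = (1.161×10^5 + 9.867×10^5)/2 = 5.514×10^5 km.
At r₁ the circular-orbit speed is v₁ = √(μ/r₁) = 33.036 km/s.
On the transfer ellipse at r₁, vis-viva equation gives v_p = √[μ(2/r₁ − 1/a_t)] = 44.192 km/s.
First burn Δv₁ = |v_p − v₁| = 11.16 km/s.
At r₂, v₂ = √(μ/r₂) = 11.332 km/s.
Transfer-orbit speed at r₂: v_a = √[μ(2/r₂ − 1/a_t)] = 5.1999 km/s.
Second burn Δv₂ = |v₂ − v_a| = 6.132 km/s.
Δv = Δv₁ + Δv₂ = 11.16 + 6.132 = 17.29 km/s.

Δv = 17.29 km/s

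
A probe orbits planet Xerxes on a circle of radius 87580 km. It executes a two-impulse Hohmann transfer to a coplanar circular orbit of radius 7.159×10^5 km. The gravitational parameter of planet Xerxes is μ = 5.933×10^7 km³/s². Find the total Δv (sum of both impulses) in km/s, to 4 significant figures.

Δv = 13.57 km/s

The Hohmann ellipse has a_t = (r₁ + r₂)/2 = 4.0174×10^5 km.
Circular speed at r₁: v₁ = √(μ/r₁) = √(5.933×10^7/87580) = 26.028 km/s.
On the transfer ellipse at r₁, v² = μ(2/r − 1/a) gives v_p = √[μ(2/r₁ − 1/a_t)] = 34.745 km/s.
First burn Δv₁ = |v_p − v₁| = 8.717 km/s.
Circular speed at r₂: v₂ = √(μ/r₂) = 9.104 km/s.
Transfer-orbit speed at r₂: v_a = √[μ(2/r₂ − 1/a_t)] = 4.251 km/s.
Second burn Δv₂ = |v₂ − v_a| = 4.853 km/s.
Δv = Δv₁ + Δv₂ = 8.717 + 4.853 = 13.57 km/s.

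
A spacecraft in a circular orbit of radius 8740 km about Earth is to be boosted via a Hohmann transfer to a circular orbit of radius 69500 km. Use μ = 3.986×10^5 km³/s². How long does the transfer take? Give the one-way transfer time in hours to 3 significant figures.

The Hohmann ellipse has a_t = (r₁ + r₂)/2 = 39120 km.
Transfer time t = π√(a_t³/μ) = π√((39120)³ / 3.986×10^5) = 38500 s.
Converting: 38500 s ÷ 3600 s/hour = 10.7 hours.

t = 10.7 hours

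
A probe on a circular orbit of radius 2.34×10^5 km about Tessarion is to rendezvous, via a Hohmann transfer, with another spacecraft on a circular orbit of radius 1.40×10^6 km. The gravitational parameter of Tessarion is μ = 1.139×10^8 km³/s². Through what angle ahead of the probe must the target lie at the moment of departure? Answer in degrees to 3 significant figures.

Semi-major axis of the transfer orbit: a_t = (2.340×10^5 + 1.400×10^6)/2 = 8.170×10^5 km.
The half-period of the transfer ellipse is t = π√(a_t³/μ) = 2.1738×10^5 s.
The target's mean motion on its circular orbit is ω₂ = √(μ/r₂³) = 6.4427×10^-6 rad/s.
Angle swept by the target during transfer: ω₂·t = 1.4005 rad = 80.24°.
Arrival is 180° from departure on the ellipse, so φ = 180° − 80.24° = 99.8°.

φ = 99.8°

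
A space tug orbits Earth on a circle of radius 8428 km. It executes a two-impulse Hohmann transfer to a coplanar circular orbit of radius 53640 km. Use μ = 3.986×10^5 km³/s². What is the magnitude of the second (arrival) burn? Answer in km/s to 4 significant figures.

Semi-major axis of the transfer orbit: a_t = (8428 + 53640)/2 = 31034 km.
Circular speed at r = 53640 km: v_c = √(μ/r) = 2.726 km/s.
Vis-viva on the transfer ellipse at r = 53640 km gives v_t = √[μ(2/r − 1/a_t)] = 1.421 km/s.
Δv₂ = |v_t − v_c| = |1.421 − 2.726| = 1.305 km/s.

Δv₂ = 1.305 km/s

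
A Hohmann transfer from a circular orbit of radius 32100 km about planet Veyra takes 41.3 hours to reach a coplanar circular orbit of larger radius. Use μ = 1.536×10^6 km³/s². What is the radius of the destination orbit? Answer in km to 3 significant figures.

r₂ = 2.70×10^5 km

Transfer time t = 41.3 hours = 1.4868×10^5 s, and t = π√(a_t³/μ).
So a_t = (μ t²/π²)^(1/3) = (1.536×10^6 × (1.4868×10^5)² / π²)^(1/3) = 1.5096×10^5 km.
Since a_t = (r₁ + r₂)/2, r₂ = 2a_t − r₁ = 2×1.5096×10^5 − 32100 = 2.6982×10^5 km.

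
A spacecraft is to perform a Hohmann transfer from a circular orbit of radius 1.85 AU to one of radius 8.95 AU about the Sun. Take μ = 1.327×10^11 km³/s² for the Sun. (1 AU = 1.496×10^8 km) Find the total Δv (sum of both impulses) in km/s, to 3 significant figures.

In km: r₁ = 1.85 × 1.496×10^8 = 2.7676×10^8 km; r₂ = 8.95 × 1.496×10^8 = 1.33892×10^9 km.
The Hohmann ellipse has a_t = (r₁ + r₂)/2 = 8.0784×10^8 km.
Circular speed at r₁: v₁ = √(μ/r₁) = √(1.327×10^11/2.7676×10^8) = 21.897 km/s.
Transfer-orbit speed at r₁ (vis-viva): v_p = √[μ(2/r₁ − 1/a_t)] = 28.190 km/s.
First burn Δv₁ = |v_p − v₁| = 6.293 km/s.
At r₂, v₂ = √(μ/r₂) = 9.955 km/s.
Transfer-orbit speed at r₂: v_a = √[μ(2/r₂ − 1/a_t)] = 5.827 km/s.
Second burn Δv₂ = |v₂ − v_a| = 4.128 km/s.
Total Δv = Δv₁ + Δv₂ = 10.42 km/s.

Δv = 10.4 km/s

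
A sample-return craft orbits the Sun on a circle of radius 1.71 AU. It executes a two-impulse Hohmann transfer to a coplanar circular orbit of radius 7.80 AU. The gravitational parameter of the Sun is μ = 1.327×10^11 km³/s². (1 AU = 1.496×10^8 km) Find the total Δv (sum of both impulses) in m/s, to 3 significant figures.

Δv = 10700 m/s

In km: r₁ = 1.71 × 1.496×10^8 = 2.55816×10^8 km; r₂ = 7.80 × 1.496×10^8 = 1.16688×10^9 km.
Transfer-ellipse semi-major axis a_t = (r₁ + r₂)/2 = (2.55816×10^8 + 1.16688×10^9)/2 = 7.11348×10^8 km.
Circular speed at r₁: v₁ = √(μ/r₁) = √(1.327×10^11/2.55816×10^8) = 22.7757 km/s.
On the transfer ellipse at r₁, v² = μ(2/r − 1/a) gives v_p = √[μ(2/r₁ − 1/a_t)] = 29.1705 km/s.
First burn Δv₁ = |v_p − v₁| = 6.395 km/s.
At r₂, v₂ = √(μ/r₂) = 10.664 km/s.
Transfer-orbit speed at r₂: v_a = √[μ(2/r₂ − 1/a_t)] = 6.3951 km/s.
Second burn Δv₂ = |v₂ − v_a| = 4.269 km/s.
Δv = Δv₁ + Δv₂ = 6.395 + 4.269 = 10.66 km/s.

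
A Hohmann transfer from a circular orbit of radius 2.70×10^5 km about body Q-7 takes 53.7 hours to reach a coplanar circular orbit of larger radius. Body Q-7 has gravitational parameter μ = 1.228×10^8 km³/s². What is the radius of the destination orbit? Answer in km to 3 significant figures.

Transfer time t = 53.7 hours = 1.9332×10^5 s, and t = π√(a_t³/μ).
So a_t = (μ t²/π²)^(1/3) = (1.228×10^8 × (1.9332×10^5)² / π²)^(1/3) = 7.7473×10^5 km.
Since a_t = (r₁ + r₂)/2, r₂ = 2a_t − r₁ = 2×7.7473×10^5 − 2.700×10^5 = 1.27946×10^6 km.

r₂ = 1.28×10^6 km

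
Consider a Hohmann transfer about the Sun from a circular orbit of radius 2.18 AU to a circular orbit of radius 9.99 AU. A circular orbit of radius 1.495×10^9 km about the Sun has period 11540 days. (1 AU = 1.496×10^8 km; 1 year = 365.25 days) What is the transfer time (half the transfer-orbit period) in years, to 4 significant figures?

From Kepler's third law T² = 4π²r³/μ at r = 1.495×10^9 km, T = 11540 days = 11540 × 86400 s = 9.97056×10^8 s: μ = 4π²r³/T² = 1.32692×10^11 km³/s².
In km: r₁ = 2.18 × 1.496×10^8 = 3.26128×10^8 km; r₂ = 9.99 × 1.496×10^8 = 1.494504×10^9 km.
Transfer-ellipse semi-major axis a_t = (r₁ + r₂)/2 = (3.26128×10^8 + 1.494504×10^9)/2 = 9.10316×10^8 km.
By Kepler's third law the transfer-orbit period is T = 2π√(a_t³/μ), so t = T/2 = 2.3687×10^8 s.
Converting: 2.3687×10^8 s ÷ 3.15576×10^7 s/year (365.25 × 86400) = 7.506 years.

t = 7.506 years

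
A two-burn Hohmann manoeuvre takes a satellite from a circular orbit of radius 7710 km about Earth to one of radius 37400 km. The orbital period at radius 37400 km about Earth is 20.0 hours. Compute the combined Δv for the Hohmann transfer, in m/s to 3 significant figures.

From Kepler's third law T² = 4π²r³/μ at r = 37400 km, T = 20.0 hours = 20.0 × 3600 s = 72000 s: μ = 4π²r³/T² = 3.98391×10^5 km³/s².
Transfer-ellipse semi-major axis a_t = (r₁ + r₂)/2 = (7710 + 37400)/2 = 22555 km.
Circular speed at r₁: v₁ = √(μ/r₁) = √(3.98391×10^5/7710) = 7.188 km/s.
Transfer-orbit speed at r₁ (vis-viva): v_p = √[μ(2/r₁ − 1/a_t)] = 9.256 km/s.
First burn Δv₁ = |v_p − v₁| = 2.068 km/s.
At r₂, v₂ = √(μ/r₂) = 3.264 km/s.
Transfer-orbit speed at r₂: v_a = √[μ(2/r₂ − 1/a_t)] = 1.908 km/s.
Second burn Δv₂ = |v₂ − v_a| = 1.356 km/s.
Δv = Δv₁ + Δv₂ = 2.068 + 1.356 = 3.424 km/s.

Δv = 3420 m/s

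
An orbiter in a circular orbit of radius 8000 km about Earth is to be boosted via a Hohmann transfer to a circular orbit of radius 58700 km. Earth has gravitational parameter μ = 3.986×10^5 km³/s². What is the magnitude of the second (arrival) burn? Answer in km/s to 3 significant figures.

Δv₂ = 1.33 km/s

Transfer-ellipse semi-major axis a_t = (r₁ + r₂)/2 = (8000 + 58700)/2 = 33350 km.
On the circular orbit at r = 58700 km, v_c = √(μ/r) = 2.606 km/s.
Transfer-orbit speed at the same r (vis-viva, a = a_t): v_t = √[μ(2/r − 1/a_t)] = 1.276 km/s.
Δv₂ = |v_t − v_c| = |1.276 − 2.606| = 1.330 km/s.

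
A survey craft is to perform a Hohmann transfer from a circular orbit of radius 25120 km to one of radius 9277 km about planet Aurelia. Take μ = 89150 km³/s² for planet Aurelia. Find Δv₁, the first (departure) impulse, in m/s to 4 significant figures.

Δv₁ = 500.3 m/s

Semi-major axis of the transfer orbit: a_t = (25120 + 9277)/2 = 17198.5 km.
On the circular orbit at r = 25120 km, v_c = √(μ/r) = 1.8839 km/s.
Vis-viva on the transfer ellipse at r = 25120 km gives v_t = √[μ(2/r − 1/a_t)] = 1.3836 km/s.
Δv₁ = |v_t − v_c| = |1.3836 − 1.8839| = 0.5003 km/s.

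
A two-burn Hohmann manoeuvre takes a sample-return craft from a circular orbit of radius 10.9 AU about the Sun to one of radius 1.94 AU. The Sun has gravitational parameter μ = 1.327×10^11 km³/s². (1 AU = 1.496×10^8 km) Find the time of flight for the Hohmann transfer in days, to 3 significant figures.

t = 2970 days

In km: r₁ = 10.9 × 1.496×10^8 = 1.63064×10^9 km; r₂ = 1.94 × 1.496×10^8 = 2.90224×10^8 km.
Semi-major axis of the transfer orbit: a_t = (1.63064×10^9 + 2.90224×10^8)/2 = 9.60432×10^8 km.
Transfer time t = π√(a_t³/μ) = π√((9.60432×10^8)³ / 1.327×10^11) = 2.567×10^8 s.
Converting: 2.567×10^8 s ÷ 86400 s/day = 2970 days.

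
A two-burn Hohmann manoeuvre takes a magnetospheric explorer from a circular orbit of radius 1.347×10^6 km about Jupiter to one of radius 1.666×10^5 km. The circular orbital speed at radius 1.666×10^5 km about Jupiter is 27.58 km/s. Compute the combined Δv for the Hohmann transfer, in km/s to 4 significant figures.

Δv = 14.36 km/s

From the circular-orbit relation v² = μ/r at r = 1.666×10^5 km: μ = v²r = (27.58)² × 1.666×10^5 = 1.26725×10^8 km³/s².
Transfer-ellipse semi-major axis a_t = (r₁ + r₂)/2 = (1.347×10^6 + 1.666×10^5)/2 = 7.568×10^5 km.
At r₁ the circular-orbit speed is v₁ = √(μ/r₁) = 9.6995 km/s.
On the transfer ellipse at r₁, vis-viva gives v_a = √[μ(2/r₁ − 1/a_t)] = 4.5509 km/s.
First burn Δv₁ = |v_a − v₁| = 5.149 km/s.
Circular speed at r₂: v₂ = √(μ/r₂) = 27.580 km/s.
Transfer-orbit speed at r₂: v_p = √[μ(2/r₂ − 1/a_t)] = 36.795 km/s.
Second burn Δv₂ = |v₂ − v_p| = 9.215 km/s.
Δv = Δv₁ + Δv₂ = 5.149 + 9.215 = 14.36 km/s.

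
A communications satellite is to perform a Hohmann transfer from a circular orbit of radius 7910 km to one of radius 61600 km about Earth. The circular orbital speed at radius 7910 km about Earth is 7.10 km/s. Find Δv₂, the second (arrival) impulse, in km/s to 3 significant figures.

From the circular-orbit relation v² = μ/r at r = 7910 km: μ = v²r = (7.10)² × 7910 = 3.98743×10^5 km³/s².
The Hohmann ellipse has a_t = (r₁ + r₂)/2 = 34755 km.
Circular speed at r = 61600 km: v_c = √(μ/r) = 2.544 km/s.
Vis-viva on the transfer ellipse at r = 61600 km gives v_t = √[μ(2/r − 1/a_t)] = 1.214 km/s.
Δv₂ = |v_t − v_c| = |1.214 − 2.544| = 1.330 km/s.

Δv₂ = 1.33 km/s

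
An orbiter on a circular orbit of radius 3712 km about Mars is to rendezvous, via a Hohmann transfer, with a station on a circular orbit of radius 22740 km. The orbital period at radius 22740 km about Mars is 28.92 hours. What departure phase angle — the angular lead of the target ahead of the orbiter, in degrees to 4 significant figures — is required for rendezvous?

φ = 100.2°

From Kepler's third law T² = 4π²r³/μ at r = 22740 km, T = 28.92 hours = 28.92 × 3600 s = 1.04112×10^5 s: μ = 4π²r³/T² = 42828.2 km³/s².
The Hohmann ellipse has a_t = (r₁ + r₂)/2 = 13226 km.
The half-period of the transfer ellipse is t = π√(a_t³/μ) = 23090 s.
The target's mean motion on its circular orbit is ω₂ = √(μ/r₂³) = 6.035×10^-5 rad/s.
Angle swept by the target during transfer: ω₂·t = 1.3935 rad = 79.84°.
Arrival is 180° from departure on the ellipse, so φ = 180° − 79.84° = 100.2°.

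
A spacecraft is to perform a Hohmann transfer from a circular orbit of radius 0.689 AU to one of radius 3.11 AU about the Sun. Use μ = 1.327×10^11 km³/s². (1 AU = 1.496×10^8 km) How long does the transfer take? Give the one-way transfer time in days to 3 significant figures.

In km: r₁ = 0.689 × 1.496×10^8 = 1.030744×10^8 km; r₂ = 3.11 × 1.496×10^8 = 4.65256×10^8 km.
Transfer-ellipse semi-major axis a_t = (r₁ + r₂)/2 = (1.030744×10^8 + 4.65256×10^8)/2 = 2.841652×10^8 km.
Half the transfer-orbit period gives t = π√(a_t³/μ) = 4.131×10^7 s.
Converting: 4.131×10^7 s ÷ 86400 s/day = 478 days.

t = 478 days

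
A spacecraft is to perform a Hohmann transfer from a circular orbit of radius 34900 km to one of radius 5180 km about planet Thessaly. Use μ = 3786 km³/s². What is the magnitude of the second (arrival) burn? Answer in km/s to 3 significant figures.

The Hohmann ellipse has a_t = (r₁ + r₂)/2 = 20040 km.
On the circular orbit at r = 5180 km, v_c = √(μ/r) = 0.85492 km/s.
Transfer-orbit speed at the same r (vis-viva, a = a_t): v_t = √[μ(2/r − 1/a_t)] = 1.1282 km/s.
Δv₂ = |v_t − v_c| = |1.1282 − 0.85492| = 0.2733 km/s.

Δv₂ = 0.273 km/s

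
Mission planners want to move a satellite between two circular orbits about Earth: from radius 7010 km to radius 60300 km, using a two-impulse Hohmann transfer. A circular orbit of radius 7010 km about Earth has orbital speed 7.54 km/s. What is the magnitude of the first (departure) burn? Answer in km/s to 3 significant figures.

From the circular-orbit relation v² = μ/r at r = 7010 km: μ = v²r = (7.54)² × 7010 = 3.98530×10^5 km³/s².
Transfer-ellipse semi-major axis a_t = (r₁ + r₂)/2 = (7010 + 60300)/2 = 33655 km.
Circular speed at r = 7010 km: v_c = √(μ/r) = 7.5400 km/s.
Transfer-orbit speed at the same r (vis-viva, a = a_t): v_t = √[μ(2/r − 1/a_t)] = 10.093 km/s.
Δv₁ = |v_t − v_c| = |10.093 − 7.5400| = 2.553 km/s.

Δv₁ = 2.55 km/s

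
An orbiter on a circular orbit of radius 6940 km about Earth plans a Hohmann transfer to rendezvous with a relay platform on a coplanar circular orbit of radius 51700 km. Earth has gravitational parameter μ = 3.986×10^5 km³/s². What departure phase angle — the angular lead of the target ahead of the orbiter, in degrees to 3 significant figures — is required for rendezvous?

φ = 103°

The Hohmann ellipse has a_t = (r₁ + r₂)/2 = 29320 km.
The half-period of the transfer ellipse is t = π√(a_t³/μ) = 24980 s.
Target angular speed ω₂ = √(μ/r₂³) = 5.371×10^-5 rad/s.
Angle swept by the target during transfer: ω₂·t = 1.3417 rad = 76.87°.
The orbiter traverses 180° on the transfer ellipse, so the target must lead by 180° − 76.87° = 103°.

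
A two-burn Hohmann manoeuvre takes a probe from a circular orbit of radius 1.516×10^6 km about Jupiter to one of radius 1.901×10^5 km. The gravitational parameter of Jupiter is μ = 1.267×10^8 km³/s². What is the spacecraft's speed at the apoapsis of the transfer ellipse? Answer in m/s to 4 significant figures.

Transfer-ellipse semi-major axis a_t = (r₁ + r₂)/2 = (1.516×10^6 + 1.901×10^5)/2 = 8.5305×10^5 km.
At apoapsis, r = 1.516×10^6 km.
From the vis-viva equation, v = √[μ(2/r − 1/a_t)] = 4.316 km/s.

v = 4316 m/s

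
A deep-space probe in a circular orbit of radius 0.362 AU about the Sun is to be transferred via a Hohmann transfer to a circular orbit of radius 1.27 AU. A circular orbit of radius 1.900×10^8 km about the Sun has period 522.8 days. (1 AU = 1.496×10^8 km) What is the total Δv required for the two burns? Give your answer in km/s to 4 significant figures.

From Kepler's third law T² = 4π²r³/μ at r = 1.900×10^8 km, T = 522.8 days = 522.8 × 86400 s = 4.516992×10^7 s: μ = 4π²r³/T² = 1.32716×10^11 km³/s².
In km: r₁ = 0.362 × 1.496×10^8 = 5.41552×10^7 km; r₂ = 1.27 × 1.496×10^8 = 1.89992×10^8 km.
The Hohmann ellipse has a_t = (r₁ + r₂)/2 = 1.220736×10^8 km.
Circular speed at r₁: v₁ = √(μ/r₁) = √(1.32716×10^11/5.41552×10^7) = 49.5041 km/s.
Transfer-orbit speed at r₁ (vis-viva equation): v_p = √[μ(2/r₁ − 1/a_t)] = 61.7586 km/s.
First burn Δv₁ = |v_p − v₁| = 12.25 km/s.
At r₂, v₂ = √(μ/r₂) = 26.430 km/s.
Transfer-orbit speed at r₂: v_a = √[μ(2/r₂ − 1/a_t)] = 17.604 km/s.
Second burn Δv₂ = |v₂ − v_a| = 8.826 km/s.
Total Δv = Δv₁ + Δv₂ = 21.08 km/s.

Δv = 21.08 km/s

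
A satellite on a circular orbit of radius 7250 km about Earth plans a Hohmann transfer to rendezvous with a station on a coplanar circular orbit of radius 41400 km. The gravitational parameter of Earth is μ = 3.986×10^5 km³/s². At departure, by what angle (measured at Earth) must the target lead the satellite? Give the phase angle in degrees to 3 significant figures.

Semi-major axis of the transfer orbit: a_t = (7250 + 41400)/2 = 24325 km.
Transfer time t = π√(a_t³/μ) = 18880 s.
Target angular speed ω₂ = √(μ/r₂³) = 7.495×10^-5 rad/s.
Angle swept by the target during transfer: ω₂·t = 1.415 rad = 81.07°.
Arrival is 180° from departure on the ellipse, so φ = 180° − 81.07° = 98.9°.

φ = 98.9°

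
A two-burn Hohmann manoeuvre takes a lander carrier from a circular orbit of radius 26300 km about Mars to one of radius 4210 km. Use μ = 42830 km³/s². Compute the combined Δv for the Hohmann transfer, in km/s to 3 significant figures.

Semi-major axis of the transfer orbit: a_t = (26300 + 4210)/2 = 15255 km.
Circular speed at r₁: v₁ = √(μ/r₁) = √(42830/26300) = 1.2761 km/s.
Transfer-orbit speed at r₁ (v² = μ(2/r − 1/a)): v_a = √[μ(2/r₁ − 1/a_t)] = 0.67040 km/s.
First burn Δv₁ = |v_a − v₁| = 0.6057 km/s.
At r₂, v₂ = √(μ/r₂) = 3.1896 km/s.
Transfer-orbit speed at r₂: v_p = √[μ(2/r₂ − 1/a_t)] = 4.1880 km/s.
Second burn Δv₂ = |v₂ − v_p| = 0.9984 km/s.
Δv = Δv₁ + Δv₂ = 0.6057 + 0.9984 = 1.604 km/s.

Δv = 1.60 km/s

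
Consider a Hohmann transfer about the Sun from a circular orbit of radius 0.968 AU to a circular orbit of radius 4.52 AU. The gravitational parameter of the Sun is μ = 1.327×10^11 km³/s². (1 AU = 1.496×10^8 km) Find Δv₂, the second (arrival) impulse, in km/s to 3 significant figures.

Δv₂ = 5.69 km/s

In km: r₁ = 0.968 × 1.496×10^8 = 1.448128×10^8 km; r₂ = 4.52 × 1.496×10^8 = 6.76192×10^8 km.
Transfer-ellipse semi-major axis a_t = (r₁ + r₂)/2 = (1.448128×10^8 + 6.76192×10^8)/2 = 4.105024×10^8 km.
Circular speed at r = 6.76192×10^8 km: v_c = √(μ/r) = 14.0088 km/s.
Vis-viva on the transfer ellipse at r = 6.76192×10^8 km gives v_t = √[μ(2/r − 1/a_t)] = 8.32044 km/s.
Δv₂ = |v_t − v_c| = |8.32044 − 14.0088| = 5.688 km/s.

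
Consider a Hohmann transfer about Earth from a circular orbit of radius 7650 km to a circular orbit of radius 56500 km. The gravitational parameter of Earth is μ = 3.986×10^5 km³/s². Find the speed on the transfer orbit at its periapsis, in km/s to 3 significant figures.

Semi-major axis of the transfer orbit: a_t = (7650 + 56500)/2 = 32075 km.
At periapsis, r = 7650 km.
Vis-viva: v = √[μ(2/r − 1/a_t)] = √[3.986×10^5 × (2/7650 − 1/32075)] = 9.580 km/s.

v = 9.58 km/s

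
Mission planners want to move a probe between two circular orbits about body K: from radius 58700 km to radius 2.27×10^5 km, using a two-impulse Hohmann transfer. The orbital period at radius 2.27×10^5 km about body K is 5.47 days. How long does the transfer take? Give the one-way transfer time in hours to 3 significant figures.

t = 32.8 hours

From Kepler's third law T² = 4π²r³/μ at r = 2.27×10^5 km, T = 5.47 days = 5.47 × 86400 s = 4.72608×10^5 s: μ = 4π²r³/T² = 2.06745×10^6 km³/s².
Transfer-ellipse semi-major axis a_t = (r₁ + r₂)/2 = (58700 + 2.270×10^5)/2 = 1.4285×10^5 km.
Transfer time t = π√(a_t³/μ) = π√((1.4285×10^5)³ / 2.06745×10^6) = 1.180×10^5 s.
Converting: 1.180×10^5 s ÷ 3600 s/hour = 32.8 hours.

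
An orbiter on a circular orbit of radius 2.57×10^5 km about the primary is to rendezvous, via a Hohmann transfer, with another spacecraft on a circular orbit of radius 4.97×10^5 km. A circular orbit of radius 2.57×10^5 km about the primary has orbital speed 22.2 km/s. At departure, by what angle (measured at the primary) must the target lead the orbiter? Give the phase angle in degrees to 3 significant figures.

From the circular-orbit relation v² = μ/r at r = 2.57×10^5 km: μ = v²r = (22.2)² × 2.57×10^5 = 1.26660×10^8 km³/s².
Transfer-ellipse semi-major axis a_t = (r₁ + r₂)/2 = (2.570×10^5 + 4.970×10^5)/2 = 3.770×10^5 km.
Transfer time t = π√(a_t³/μ) = 64620 s.
The target's mean motion on its circular orbit is ω₂ = √(μ/r₂³) = 3.212×10^-5 rad/s.
Angle swept by the target during transfer: ω₂·t = 2.076 rad = 118.9°.
The orbiter traverses 180° on the transfer ellipse, so the target must lead by 180° − 118.9° = 61.1°.

φ = 61.1°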